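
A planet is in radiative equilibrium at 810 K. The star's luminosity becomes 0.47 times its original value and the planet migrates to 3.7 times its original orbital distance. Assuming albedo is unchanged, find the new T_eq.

T_eq ≈ 349 K

T_eq ∝ L^(1/4) · d^(−1/2).
T′ = 810 × 0.47^(1/4) / 3.7^(1/2) = 349 K.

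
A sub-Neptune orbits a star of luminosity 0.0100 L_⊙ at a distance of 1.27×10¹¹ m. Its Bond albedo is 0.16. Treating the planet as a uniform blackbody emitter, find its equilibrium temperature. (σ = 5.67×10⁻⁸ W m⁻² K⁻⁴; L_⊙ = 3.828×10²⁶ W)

L = 0.0100 × 3.828×10²⁶ = 3.83×10²⁴ W.
Flux: S = L/(4πd²) = 3.83×10²⁴/(4π×(1.27×10¹¹)²) = 18.9 W m⁻².
Energy balance: absorbed = emitted ⇒ πR²·S(1−A) = 4πR²·σT_eq⁴, so T_eq⁴ = S(1−A)/(4σ).
T_eq = [18.9 × 0.84 / (4 × 5.67×10⁻⁸)]^(1/4) = (7.00×10⁷)^(1/4) = 91.5 K.

T_eq ≈ 91.5 K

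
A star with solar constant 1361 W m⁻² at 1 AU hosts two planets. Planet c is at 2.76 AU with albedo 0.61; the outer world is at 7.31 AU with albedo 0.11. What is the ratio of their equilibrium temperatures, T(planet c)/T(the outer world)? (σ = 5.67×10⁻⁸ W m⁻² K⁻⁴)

T₁/T₂ ≈ 1.324

T_eq = [S₀(1−A)/(4σd²)]^(1/4), so T ∝ (1−A)^(1/4) / √d.
T₁ = [1361×0.39/(4×5.67×10⁻⁸×2.76²)]^(1/4) = 132.39 K.
T₂ = [1361×0.89/(4×5.67×10⁻⁸×7.31²)]^(1/4) = 99.99 K.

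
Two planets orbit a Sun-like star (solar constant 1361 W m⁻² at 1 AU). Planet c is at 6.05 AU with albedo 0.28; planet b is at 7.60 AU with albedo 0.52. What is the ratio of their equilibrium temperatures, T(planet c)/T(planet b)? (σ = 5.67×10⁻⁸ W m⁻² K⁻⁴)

T_eq = [S₀(1−A)/(4σd²)]^(1/4), so T ∝ (1−A)^(1/4) / √d.
T₁ = [1361×0.72/(4×5.67×10⁻⁸×6.05²)]^(1/4) = 104.23 K.
T₂ = [1361×0.48/(4×5.67×10⁻⁸×7.60²)]^(1/4) = 84.03 K.

T₁/T₂ ≈ 1.240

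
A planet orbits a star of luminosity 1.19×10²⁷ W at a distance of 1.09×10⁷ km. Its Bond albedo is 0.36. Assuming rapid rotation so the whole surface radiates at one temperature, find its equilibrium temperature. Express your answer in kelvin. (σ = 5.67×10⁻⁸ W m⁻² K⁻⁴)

T_eq ≈ 1220 K

d = 1.09×10⁷ km = 1.09×10¹⁰ m.
Flux: S = L/(4πd²) = 1.19×10²⁷/(4π×(1.09×10¹⁰)²) = 7.97×10⁵ W m⁻².
Energy balance: absorbed = emitted ⇒ πR²·S(1−A) = 4πR²·σT_eq⁴, so T_eq⁴ = S(1−A)/(4σ).
T_eq = [7.97×10⁵ × 0.64 / (4 × 5.67×10⁻⁸)]^(1/4) = (2.25×10¹²)^(1/4) = 1220 K.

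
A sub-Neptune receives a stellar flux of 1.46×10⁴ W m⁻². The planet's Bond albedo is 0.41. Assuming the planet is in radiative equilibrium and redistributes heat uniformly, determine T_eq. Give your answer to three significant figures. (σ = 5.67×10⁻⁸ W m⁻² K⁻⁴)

Energy balance: absorbed = emitted ⇒ πR²·S(1−A) = 4πR²·σT_eq⁴, so T_eq⁴ = S(1−A)/(4σ).
T_eq = [1.46×10⁴ × 0.59 / (4 × 5.67×10⁻⁸)]^(1/4) = (3.80×10¹⁰)^(1/4) = 441 K.

T_eq ≈ 441 K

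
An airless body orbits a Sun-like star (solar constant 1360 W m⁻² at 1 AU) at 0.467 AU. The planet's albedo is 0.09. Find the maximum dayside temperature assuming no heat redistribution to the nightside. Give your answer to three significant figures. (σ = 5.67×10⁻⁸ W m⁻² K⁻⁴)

T_ss ≈ 562 K

Flux at 0.467 AU: S = 1360/0.467² = 6240 W m⁻².
With no redistribution each surface element balances locally: S(1−A) = σT⁴.
T = [6240 × 0.91 / 5.67×10⁻⁸]^(1/4) = (1.00×10¹¹)^(1/4) = 562 K.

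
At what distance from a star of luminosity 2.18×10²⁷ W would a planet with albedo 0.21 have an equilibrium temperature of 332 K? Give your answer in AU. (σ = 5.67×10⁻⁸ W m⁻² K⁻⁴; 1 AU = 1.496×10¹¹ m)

From T_eq⁴ = L(1−A)/(16πσd²): d = √[L(1−A)/(16πσT_eq⁴)].
d = √[2.18×10²⁷ × 0.79 / (16π × 5.67×10⁻⁸ × (332)⁴)] = 2.23×10¹¹ m = 1.49 AU.

d ≈ 1.49 AU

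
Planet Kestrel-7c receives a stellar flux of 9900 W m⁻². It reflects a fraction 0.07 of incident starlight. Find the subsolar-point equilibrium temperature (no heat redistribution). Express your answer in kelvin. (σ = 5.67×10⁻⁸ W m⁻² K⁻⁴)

T_ss ≈ 635 K

At the subsolar point the surface absorbs S(1−A) and emits σT⁴ per unit area — no factor of 4, since only the local patch is in balance.
T = [9900 × 0.93 / 5.67×10⁻⁸]^(1/4) = (1.62×10¹¹)^(1/4) = 635 K.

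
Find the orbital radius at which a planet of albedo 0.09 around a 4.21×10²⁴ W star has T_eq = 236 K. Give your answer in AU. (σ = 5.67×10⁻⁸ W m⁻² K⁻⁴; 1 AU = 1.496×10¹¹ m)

From T_eq⁴ = L(1−A)/(16πσd²): d = √[L(1−A)/(16πσT_eq⁴)].
d = √[4.21×10²⁴ × 0.91 / (16π × 5.67×10⁻⁸ × (236)⁴)] = 2.08×10¹⁰ m = 0.139 AU.

d ≈ 0.139 AU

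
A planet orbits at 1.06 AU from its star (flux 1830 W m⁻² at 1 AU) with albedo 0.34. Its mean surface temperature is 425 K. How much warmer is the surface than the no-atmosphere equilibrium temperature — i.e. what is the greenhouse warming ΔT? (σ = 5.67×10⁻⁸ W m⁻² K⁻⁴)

S = 1830/1.06² = 1629 W m⁻².
T_eq = [S(1−A)/(4σ)]^(1/4) = [1629×0.66/(4×5.67×10⁻⁸)]^(1/4) = 262.4 K.
ΔT = T_surf − T_eq = 425 − 262.4.

ΔT ≈ 162.6 K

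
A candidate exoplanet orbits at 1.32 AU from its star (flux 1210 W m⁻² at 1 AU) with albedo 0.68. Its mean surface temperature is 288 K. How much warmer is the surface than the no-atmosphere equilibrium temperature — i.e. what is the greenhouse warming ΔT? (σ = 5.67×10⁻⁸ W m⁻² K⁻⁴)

ΔT ≈ 111.1 K

S = 1210/1.32² = 694.4 W m⁻².
T_eq = [S(1−A)/(4σ)]^(1/4) = [694.4×0.32/(4×5.67×10⁻⁸)]^(1/4) = 176.9 K.
ΔT = T_surf − T_eq = 288 − 176.9.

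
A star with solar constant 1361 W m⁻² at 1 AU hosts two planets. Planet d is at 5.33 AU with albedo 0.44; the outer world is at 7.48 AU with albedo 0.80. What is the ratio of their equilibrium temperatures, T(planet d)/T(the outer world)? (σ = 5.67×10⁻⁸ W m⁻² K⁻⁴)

T_eq = [S₀(1−A)/(4σd²)]^(1/4), so T ∝ (1−A)^(1/4) / √d.
T₁ = [1361×0.56/(4×5.67×10⁻⁸×5.33²)]^(1/4) = 104.29 K.
T₂ = [1361×0.20/(4×5.67×10⁻⁸×7.48²)]^(1/4) = 68.06 K.

T₁/T₂ ≈ 1.532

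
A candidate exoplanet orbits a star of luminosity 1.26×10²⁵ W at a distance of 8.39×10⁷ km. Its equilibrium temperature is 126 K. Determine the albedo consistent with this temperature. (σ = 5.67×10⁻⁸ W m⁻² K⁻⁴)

A ≈ 0.60

d = 8.39×10⁷ km = 8.39×10¹⁰ m.
Flux: S = L/(4πd²) = 1.26×10²⁵/(4π×(8.39×10¹⁰)²) = 142 W m⁻².
From T_eq⁴ = S(1−A)/(4σ): 1−A = 4σT_eq⁴/S.
1−A = 4 × 5.67×10⁻⁸ × (126)⁴ / 142 = 0.401.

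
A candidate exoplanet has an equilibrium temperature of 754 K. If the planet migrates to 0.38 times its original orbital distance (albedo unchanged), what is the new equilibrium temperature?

T_eq ∝ L^(1/4) · d^(−1/2).
T′ = 754 / 0.38^(1/2) = 1220 K.

T_eq ≈ 1220 K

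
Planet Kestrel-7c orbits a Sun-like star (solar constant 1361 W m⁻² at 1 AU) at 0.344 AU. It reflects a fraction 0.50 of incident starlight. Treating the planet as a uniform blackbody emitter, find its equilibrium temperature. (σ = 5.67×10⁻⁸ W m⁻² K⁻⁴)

T_eq ≈ 399 K

Flux at 0.344 AU: S = 1361/0.344² = 1.15×10⁴ W m⁻².
Energy balance: absorbed = emitted ⇒ πR²·S(1−A) = 4πR²·σT_eq⁴, so T_eq⁴ = S(1−A)/(4σ).
T_eq = [1.15×10⁴ × 0.50 / (4 × 5.67×10⁻⁸)]^(1/4) = (2.54×10¹⁰)^(1/4) = 399 K.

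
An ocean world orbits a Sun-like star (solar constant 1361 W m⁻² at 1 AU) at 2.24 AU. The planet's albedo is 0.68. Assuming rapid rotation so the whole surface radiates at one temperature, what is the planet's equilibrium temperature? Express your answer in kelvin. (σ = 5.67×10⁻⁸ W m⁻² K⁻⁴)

T_eq ≈ 140 K

Flux at 2.24 AU: S = 1361/2.24² = 271 W m⁻².
Energy balance: absorbed = emitted ⇒ πR²·S(1−A) = 4πR²·σT_eq⁴, so T_eq⁴ = S(1−A)/(4σ).
T_eq = [271 × 0.32 / (4 × 5.67×10⁻⁸)]^(1/4) = (3.83×10⁸)^(1/4) = 140 K.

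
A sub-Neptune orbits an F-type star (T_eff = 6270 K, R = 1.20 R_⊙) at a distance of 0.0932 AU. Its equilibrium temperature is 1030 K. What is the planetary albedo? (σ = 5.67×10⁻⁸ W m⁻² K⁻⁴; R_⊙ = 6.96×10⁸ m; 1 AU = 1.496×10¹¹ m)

A ≈ 0.19

R_⋆ = 1.20 × 6.96×10⁸ = 8.35×10⁸ m.
d = 0.0932 AU = 1.39×10¹⁰ m.
L = 4πR_⋆²σT_⋆⁴ = 4π(8.35×10⁸)² × 5.67×10⁻⁸ × (6270)⁴ = 7.68×10²⁶ W.
S = L/(4πd²) = 3.14×10⁵ W m⁻².
From T_eq⁴ = S(1−A)/(4σ): 1−A = 4σT_eq⁴/S.
1−A = 4 × 5.67×10⁻⁸ × (1030)⁴ / 3.14×10⁵ = 0.812.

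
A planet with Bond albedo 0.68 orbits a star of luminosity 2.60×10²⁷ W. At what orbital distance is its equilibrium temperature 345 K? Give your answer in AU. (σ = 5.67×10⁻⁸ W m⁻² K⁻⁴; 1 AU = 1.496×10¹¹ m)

d ≈ 0.960 AU

From T_eq⁴ = L(1−A)/(16πσd²): d = √[L(1−A)/(16πσT_eq⁴)].
d = √[2.60×10²⁷ × 0.32 / (16π × 5.67×10⁻⁸ × (345)⁴)] = 1.44×10¹¹ m = 0.960 AU.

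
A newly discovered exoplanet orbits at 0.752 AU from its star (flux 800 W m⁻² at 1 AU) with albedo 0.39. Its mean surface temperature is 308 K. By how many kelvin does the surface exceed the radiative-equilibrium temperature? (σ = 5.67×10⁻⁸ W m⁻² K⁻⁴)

S = 800/0.752² = 1415 W m⁻².
T_eq = [S(1−A)/(4σ)]^(1/4) = [1415×0.61/(4×5.67×10⁻⁸)]^(1/4) = 248.4 K.
ΔT = T_surf − T_eq = 308 − 248.4.

ΔT ≈ 59.6 K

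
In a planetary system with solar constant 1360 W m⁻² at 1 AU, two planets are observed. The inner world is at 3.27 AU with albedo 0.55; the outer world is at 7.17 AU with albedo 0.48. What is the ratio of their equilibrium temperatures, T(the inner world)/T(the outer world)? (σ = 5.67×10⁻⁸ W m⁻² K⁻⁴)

T_eq = [S₀(1−A)/(4σd²)]^(1/4), so T ∝ (1−A)^(1/4) / √d.
T₁ = [1360×0.45/(4×5.67×10⁻⁸×3.27²)]^(1/4) = 126.04 K.
T₂ = [1360×0.52/(4×5.67×10⁻⁸×7.17²)]^(1/4) = 88.25 K.

T₁/T₂ ≈ 1.428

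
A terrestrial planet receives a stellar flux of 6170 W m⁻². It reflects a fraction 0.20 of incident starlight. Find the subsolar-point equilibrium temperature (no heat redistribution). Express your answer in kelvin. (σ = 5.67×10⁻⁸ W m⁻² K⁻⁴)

T_ss ≈ 543 K

At the subsolar point the surface absorbs S(1−A) and emits σT⁴ per unit area — no factor of 4, since only the local patch is in balance.
T = [6170 × 0.80 / 5.67×10⁻⁸]^(1/4) = (8.71×10¹⁰)^(1/4) = 543 K.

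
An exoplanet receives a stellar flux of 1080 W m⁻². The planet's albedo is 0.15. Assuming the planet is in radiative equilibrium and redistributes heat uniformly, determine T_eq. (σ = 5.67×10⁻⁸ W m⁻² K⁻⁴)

T_eq ≈ 252 K

Energy balance: absorbed = emitted ⇒ πR²·S(1−A) = 4πR²·σT_eq⁴, so T_eq⁴ = S(1−A)/(4σ).
T_eq = [1080 × 0.85 / (4 × 5.67×10⁻⁸)]^(1/4) = (4.05×10⁹)^(1/4) = 252 K.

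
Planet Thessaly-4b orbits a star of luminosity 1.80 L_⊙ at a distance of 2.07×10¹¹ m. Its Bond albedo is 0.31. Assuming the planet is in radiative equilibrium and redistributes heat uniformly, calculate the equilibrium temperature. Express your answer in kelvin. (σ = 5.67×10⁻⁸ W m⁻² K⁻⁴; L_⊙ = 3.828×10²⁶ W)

L = 1.80 × 3.828×10²⁶ = 6.89×10²⁶ W.
Flux: S = L/(4πd²) = 6.89×10²⁶/(4π×(2.07×10¹¹)²) = 1280 W m⁻².
Energy balance: absorbed = emitted ⇒ πR²·S(1−A) = 4πR²·σT_eq⁴, so T_eq⁴ = S(1−A)/(4σ).
T_eq = [1280 × 0.69 / (4 × 5.67×10⁻⁸)]^(1/4) = (3.89×10⁹)^(1/4) = 250 K.

T_eq ≈ 250 K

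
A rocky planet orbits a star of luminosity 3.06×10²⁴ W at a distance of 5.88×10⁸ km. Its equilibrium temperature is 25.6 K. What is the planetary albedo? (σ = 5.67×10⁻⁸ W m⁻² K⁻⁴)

d = 5.88×10⁸ km = 5.88×10¹¹ m.
Flux: S = L/(4πd²) = 3.06×10²⁴/(4π×(5.88×10¹¹)²) = 0.704 W m⁻².
From T_eq⁴ = S(1−A)/(4σ): 1−A = 4σT_eq⁴/S.
1−A = 4 × 5.67×10⁻⁸ × (25.6)⁴ / 0.704 = 0.138.

A ≈ 0.86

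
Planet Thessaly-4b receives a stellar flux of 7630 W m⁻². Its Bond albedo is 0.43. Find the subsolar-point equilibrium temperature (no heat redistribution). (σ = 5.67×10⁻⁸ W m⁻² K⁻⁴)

T_ss ≈ 526 K

At the subsolar point the surface absorbs S(1−A) and emits σT⁴ per unit area — no factor of 4, since only the local patch is in balance.
T = [7630 × 0.57 / 5.67×10⁻⁸]^(1/4) = (7.67×10¹⁰)^(1/4) = 526 K.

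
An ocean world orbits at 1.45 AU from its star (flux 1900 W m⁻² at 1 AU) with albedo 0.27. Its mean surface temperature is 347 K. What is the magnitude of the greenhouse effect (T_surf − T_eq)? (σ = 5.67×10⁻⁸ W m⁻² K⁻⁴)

S = 1900/1.45² = 903.7 W m⁻².
T_eq = [S(1−A)/(4σ)]^(1/4) = [903.7×0.73/(4×5.67×10⁻⁸)]^(1/4) = 232.2 K.
ΔT = T_surf − T_eq = 347 − 232.2.

ΔT ≈ 114.8 K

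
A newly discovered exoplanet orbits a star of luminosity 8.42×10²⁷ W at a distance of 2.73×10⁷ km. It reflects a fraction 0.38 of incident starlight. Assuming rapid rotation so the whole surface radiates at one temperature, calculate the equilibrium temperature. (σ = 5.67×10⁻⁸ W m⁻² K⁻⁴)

d = 2.73×10⁷ km = 2.73×10¹⁰ m.
Flux: S = L/(4πd²) = 8.42×10²⁷/(4π×(2.73×10¹⁰)²) = 8.99×10⁵ W m⁻².
Energy balance: absorbed = emitted ⇒ πR²·S(1−A) = 4πR²·σT_eq⁴, so T_eq⁴ = S(1−A)/(4σ).
T_eq = [8.99×10⁵ × 0.62 / (4 × 5.67×10⁻⁸)]^(1/4) = (2.46×10¹²)^(1/4) = 1250 K.

T_eq ≈ 1250 K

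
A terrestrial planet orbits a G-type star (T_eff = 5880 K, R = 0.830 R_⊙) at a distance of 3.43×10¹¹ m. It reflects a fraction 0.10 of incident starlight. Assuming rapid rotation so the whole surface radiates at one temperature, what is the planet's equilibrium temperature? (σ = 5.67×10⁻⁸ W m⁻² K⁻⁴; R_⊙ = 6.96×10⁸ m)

R_⋆ = 0.830 × 6.96×10⁸ = 5.78×10⁸ m.
L = 4πR_⋆²σT_⋆⁴ = 4π(5.78×10⁸)² × 5.67×10⁻⁸ × (5880)⁴ = 2.84×10²⁶ W.
S = L/(4πd²) = 192 W m⁻².
Energy balance: absorbed = emitted ⇒ πR²·S(1−A) = 4πR²·σT_eq⁴, so T_eq⁴ = S(1−A)/(4σ).
T_eq = [192 × 0.90 / (4 × 5.67×10⁻⁸)]^(1/4) = (7.63×10⁸)^(1/4) = 166 K.

T_eq ≈ 166 K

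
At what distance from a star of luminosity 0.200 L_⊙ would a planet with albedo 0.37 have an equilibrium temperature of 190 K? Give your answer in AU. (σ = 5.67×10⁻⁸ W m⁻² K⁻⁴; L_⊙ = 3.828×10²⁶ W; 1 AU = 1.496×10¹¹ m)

d ≈ 0.762 AU

L = 0.200 × 3.828×10²⁶ = 7.66×10²⁵ W.
From T_eq⁴ = L(1−A)/(16πσd²): d = √[L(1−A)/(16πσT_eq⁴)].
d = √[7.66×10²⁵ × 0.63 / (16π × 5.67×10⁻⁸ × (190)⁴)] = 1.14×10¹¹ m = 0.762 AU.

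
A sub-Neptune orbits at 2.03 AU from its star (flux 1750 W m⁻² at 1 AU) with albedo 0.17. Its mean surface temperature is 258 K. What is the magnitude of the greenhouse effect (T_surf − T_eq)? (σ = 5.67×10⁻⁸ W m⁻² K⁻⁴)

ΔT ≈ 59.4 K

S = 1750/2.03² = 424.7 W m⁻².
T_eq = [S(1−A)/(4σ)]^(1/4) = [424.7×0.83/(4×5.67×10⁻⁸)]^(1/4) = 198.6 K.
ΔT = T_surf − T_eq = 258 − 198.6.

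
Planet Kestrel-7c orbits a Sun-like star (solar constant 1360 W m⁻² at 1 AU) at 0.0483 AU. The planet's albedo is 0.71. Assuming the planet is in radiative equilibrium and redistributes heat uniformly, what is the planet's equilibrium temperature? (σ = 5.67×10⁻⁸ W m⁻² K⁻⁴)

Flux at 0.0483 AU: S = 1360/0.0483² = 5.83×10⁵ W m⁻².
Energy balance: absorbed = emitted ⇒ πR²·S(1−A) = 4πR²·σT_eq⁴, so T_eq⁴ = S(1−A)/(4σ).
T_eq = [5.83×10⁵ × 0.29 / (4 × 5.67×10⁻⁸)]^(1/4) = (7.45×10¹¹)^(1/4) = 929 K.

T_eq ≈ 929 K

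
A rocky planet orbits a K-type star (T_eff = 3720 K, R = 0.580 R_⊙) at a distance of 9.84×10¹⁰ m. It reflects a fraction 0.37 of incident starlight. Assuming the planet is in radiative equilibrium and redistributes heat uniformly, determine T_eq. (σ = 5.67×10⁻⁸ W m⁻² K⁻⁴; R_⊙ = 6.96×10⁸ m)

T_eq ≈ 150 K

R_⋆ = 0.580 × 6.96×10⁸ = 4.04×10⁸ m.
L = 4πR_⋆²σT_⋆⁴ = 4π(4.04×10⁸)² × 5.67×10⁻⁸ × (3720)⁴ = 2.22×10²⁵ W.
S = L/(4πd²) = 183 W m⁻².
Energy balance: absorbed = emitted ⇒ πR²·S(1−A) = 4πR²·σT_eq⁴, so T_eq⁴ = S(1−A)/(4σ).
T_eq = [183 × 0.63 / (4 × 5.67×10⁻⁸)]^(1/4) = (5.08×10⁸)^(1/4) = 150 K.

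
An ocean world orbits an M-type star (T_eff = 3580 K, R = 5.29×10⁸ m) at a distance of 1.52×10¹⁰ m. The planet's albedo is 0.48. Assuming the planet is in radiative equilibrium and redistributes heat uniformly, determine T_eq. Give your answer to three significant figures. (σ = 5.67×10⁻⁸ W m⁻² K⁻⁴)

T_eq ≈ 401 K

L = 4πR_⋆²σT_⋆⁴ = 4π(5.29×10⁸)² × 5.67×10⁻⁸ × (3580)⁴ = 3.28×10²⁵ W.
S = L/(4πd²) = 1.13×10⁴ W m⁻².
Energy balance: absorbed = emitted ⇒ πR²·S(1−A) = 4πR²·σT_eq⁴, so T_eq⁴ = S(1−A)/(4σ).
T_eq = [1.13×10⁴ × 0.52 / (4 × 5.67×10⁻⁸)]^(1/4) = (2.59×10¹⁰)^(1/4) = 401 K.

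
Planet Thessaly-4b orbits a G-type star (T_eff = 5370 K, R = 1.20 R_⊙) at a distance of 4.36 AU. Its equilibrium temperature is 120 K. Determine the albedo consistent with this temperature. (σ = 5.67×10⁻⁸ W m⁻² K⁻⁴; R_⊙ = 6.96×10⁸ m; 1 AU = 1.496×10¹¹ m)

A ≈ 0.39

R_⋆ = 1.20 × 6.96×10⁸ = 8.35×10⁸ m.
d = 4.36 AU = 6.52×10¹¹ m.
L = 4πR_⋆²σT_⋆⁴ = 4π(8.35×10⁸)² × 5.67×10⁻⁸ × (5370)⁴ = 4.13×10²⁶ W.
S = L/(4πd²) = 77.3 W m⁻².
From T_eq⁴ = S(1−A)/(4σ): 1−A = 4σT_eq⁴/S.
1−A = 4 × 5.67×10⁻⁸ × (120)⁴ / 77.3 = 0.608.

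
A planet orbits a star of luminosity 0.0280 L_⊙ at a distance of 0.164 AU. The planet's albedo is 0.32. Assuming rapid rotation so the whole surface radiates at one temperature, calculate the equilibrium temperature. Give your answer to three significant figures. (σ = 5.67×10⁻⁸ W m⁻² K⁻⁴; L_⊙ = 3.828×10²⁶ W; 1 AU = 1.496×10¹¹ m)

T_eq ≈ 255 K

d = 0.164 AU = 2.45×10¹⁰ m.
L = 0.0280 × 3.828×10²⁶ = 1.07×10²⁵ W.
Flux: S = L/(4πd²) = 1.07×10²⁵/(4π×(2.45×10¹⁰)²) = 1420 W m⁻².
Energy balance: absorbed = emitted ⇒ πR²·S(1−A) = 4πR²·σT_eq⁴, so T_eq⁴ = S(1−A)/(4σ).
T_eq = [1420 × 0.68 / (4 × 5.67×10⁻⁸)]^(1/4) = (4.25×10⁹)^(1/4) = 255 K.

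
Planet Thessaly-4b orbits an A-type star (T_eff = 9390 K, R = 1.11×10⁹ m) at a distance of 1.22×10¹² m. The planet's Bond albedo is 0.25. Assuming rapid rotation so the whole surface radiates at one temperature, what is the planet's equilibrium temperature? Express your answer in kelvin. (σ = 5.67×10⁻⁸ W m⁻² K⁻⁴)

L = 4πR_⋆²σT_⋆⁴ = 4π(1.11×10⁹)² × 5.67×10⁻⁸ × (9390)⁴ = 6.82×10²⁷ W.
S = L/(4πd²) = 365 W m⁻².
Energy balance: absorbed = emitted ⇒ πR²·S(1−A) = 4πR²·σT_eq⁴, so T_eq⁴ = S(1−A)/(4σ).
T_eq = [365 × 0.75 / (4 × 5.67×10⁻⁸)]^(1/4) = (1.21×10⁹)^(1/4) = 186 K.

T_eq ≈ 186 K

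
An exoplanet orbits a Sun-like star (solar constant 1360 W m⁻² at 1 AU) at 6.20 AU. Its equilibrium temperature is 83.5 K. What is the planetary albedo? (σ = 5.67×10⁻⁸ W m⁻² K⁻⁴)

Flux at 6.20 AU: S = 1360/6.20² = 35.4 W m⁻².
From T_eq⁴ = S(1−A)/(4σ): 1−A = 4σT_eq⁴/S.
1−A = 4 × 5.67×10⁻⁸ × (83.5)⁴ / 35.4 = 0.312.

A ≈ 0.69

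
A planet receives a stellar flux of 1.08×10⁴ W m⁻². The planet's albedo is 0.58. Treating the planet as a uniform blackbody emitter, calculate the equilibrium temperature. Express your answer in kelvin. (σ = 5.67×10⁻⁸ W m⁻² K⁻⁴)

Energy balance: absorbed = emitted ⇒ πR²·S(1−A) = 4πR²·σT_eq⁴, so T_eq⁴ = S(1−A)/(4σ).
T_eq = [1.08×10⁴ × 0.42 / (4 × 5.67×10⁻⁸)]^(1/4) = (2.00×10¹⁰)^(1/4) = 376 K.

T_eq ≈ 376 K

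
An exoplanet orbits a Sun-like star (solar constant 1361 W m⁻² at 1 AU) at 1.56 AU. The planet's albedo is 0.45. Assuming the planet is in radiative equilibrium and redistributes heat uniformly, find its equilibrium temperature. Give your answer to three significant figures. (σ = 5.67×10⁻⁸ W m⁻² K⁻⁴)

T_eq ≈ 192 K

Flux at 1.56 AU: S = 1361/1.56² = 559 W m⁻².
Energy balance: absorbed = emitted ⇒ πR²·S(1−A) = 4πR²·σT_eq⁴, so T_eq⁴ = S(1−A)/(4σ).
T_eq = [559 × 0.55 / (4 × 5.67×10⁻⁸)]^(1/4) = (1.36×10⁹)^(1/4) = 192 K.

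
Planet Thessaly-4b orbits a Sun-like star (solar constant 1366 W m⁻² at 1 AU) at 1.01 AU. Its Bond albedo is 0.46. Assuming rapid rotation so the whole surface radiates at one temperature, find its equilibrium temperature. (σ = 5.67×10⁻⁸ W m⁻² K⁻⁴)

T_eq ≈ 238 K

Flux at 1.01 AU: S = 1366/1.01² = 1340 W m⁻².
Energy balance: absorbed = emitted ⇒ πR²·S(1−A) = 4πR²·σT_eq⁴, so T_eq⁴ = S(1−A)/(4σ).
T_eq = [1340 × 0.54 / (4 × 5.67×10⁻⁸)]^(1/4) = (3.19×10⁹)^(1/4) = 238 K.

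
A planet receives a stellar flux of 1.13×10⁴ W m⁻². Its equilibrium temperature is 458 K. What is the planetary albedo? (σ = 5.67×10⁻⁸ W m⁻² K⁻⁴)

A ≈ 0.12

From T_eq⁴ = S(1−A)/(4σ): 1−A = 4σT_eq⁴/S.
1−A = 4 × 5.67×10⁻⁸ × (458)⁴ / 1.13×10⁴ = 0.883.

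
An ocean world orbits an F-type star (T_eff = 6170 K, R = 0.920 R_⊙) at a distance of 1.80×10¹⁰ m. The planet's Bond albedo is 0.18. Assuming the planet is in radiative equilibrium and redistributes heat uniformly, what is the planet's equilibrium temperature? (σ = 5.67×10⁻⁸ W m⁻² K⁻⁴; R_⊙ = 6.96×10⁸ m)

R_⋆ = 0.920 × 6.96×10⁸ = 6.40×10⁸ m.
L = 4πR_⋆²σT_⋆⁴ = 4π(6.40×10⁸)² × 5.67×10⁻⁸ × (6170)⁴ = 4.23×10²⁶ W.
S = L/(4πd²) = 1.04×10⁵ W m⁻².
Energy balance: absorbed = emitted ⇒ πR²·S(1−A) = 4πR²·σT_eq⁴, so T_eq⁴ = S(1−A)/(4σ).
T_eq = [1.04×10⁵ × 0.82 / (4 × 5.67×10⁻⁸)]^(1/4) = (3.76×10¹¹)^(1/4) = 783 K.

T_eq ≈ 783 K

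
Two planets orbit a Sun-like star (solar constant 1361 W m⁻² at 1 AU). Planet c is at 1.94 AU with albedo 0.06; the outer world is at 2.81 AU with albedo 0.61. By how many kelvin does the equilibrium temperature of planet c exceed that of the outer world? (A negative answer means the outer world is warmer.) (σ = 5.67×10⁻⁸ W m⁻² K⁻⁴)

T_eq = [S₀(1−A)/(4σd²)]^(1/4), so T ∝ (1−A)^(1/4) / √d.
T₁ = [1361×0.94/(4×5.67×10⁻⁸×1.94²)]^(1/4) = 196.76 K.
T₂ = [1361×0.39/(4×5.67×10⁻⁸×2.81²)]^(1/4) = 131.21 K.

ΔT ≈ 65.5 K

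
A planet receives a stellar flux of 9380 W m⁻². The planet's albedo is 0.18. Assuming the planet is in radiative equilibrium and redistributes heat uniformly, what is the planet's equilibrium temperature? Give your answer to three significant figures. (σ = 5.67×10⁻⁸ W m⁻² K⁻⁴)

Energy balance: absorbed = emitted ⇒ πR²·S(1−A) = 4πR²·σT_eq⁴, so T_eq⁴ = S(1−A)/(4σ).
T_eq = [9380 × 0.82 / (4 × 5.67×10⁻⁸)]^(1/4) = (3.39×10¹⁰)^(1/4) = 429 K.

T_eq ≈ 429 K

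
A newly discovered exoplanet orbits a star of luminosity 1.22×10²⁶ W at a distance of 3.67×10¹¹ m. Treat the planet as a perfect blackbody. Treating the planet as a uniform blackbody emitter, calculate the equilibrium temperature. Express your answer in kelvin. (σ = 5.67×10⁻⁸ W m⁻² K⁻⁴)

T_eq ≈ 134 K

Flux: S = L/(4πd²) = 1.22×10²⁶/(4π×(3.67×10¹¹)²) = 72.1 W m⁻².
Energy balance: absorbed = emitted ⇒ πR²·S(1−A) = 4πR²·σT_eq⁴, so T_eq⁴ = S(1−A)/(4σ).
T_eq = [72.1 × 1.00 / (4 × 5.67×10⁻⁸)]^(1/4) = (3.18×10⁸)^(1/4) = 134 K.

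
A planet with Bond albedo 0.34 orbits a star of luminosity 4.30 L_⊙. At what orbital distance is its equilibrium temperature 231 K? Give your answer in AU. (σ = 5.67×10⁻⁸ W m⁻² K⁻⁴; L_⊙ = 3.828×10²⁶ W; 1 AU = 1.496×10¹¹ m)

d ≈ 2.45 AU

L = 4.30 × 3.828×10²⁶ = 1.65×10²⁷ W.
From T_eq⁴ = L(1−A)/(16πσd²): d = √[L(1−A)/(16πσT_eq⁴)].
d = √[1.65×10²⁷ × 0.66 / (16π × 5.67×10⁻⁸ × (231)⁴)] = 3.66×10¹¹ m = 2.45 AU.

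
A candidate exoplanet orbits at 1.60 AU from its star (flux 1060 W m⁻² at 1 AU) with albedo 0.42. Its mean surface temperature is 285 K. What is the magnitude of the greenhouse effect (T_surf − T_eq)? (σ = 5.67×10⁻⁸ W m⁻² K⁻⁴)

ΔT ≈ 104.6 K

S = 1060/1.60² = 414.1 W m⁻².
T_eq = [S(1−A)/(4σ)]^(1/4) = [414.1×0.58/(4×5.67×10⁻⁸)]^(1/4) = 180.4 K.
ΔT = T_surf − T_eq = 285 − 180.4.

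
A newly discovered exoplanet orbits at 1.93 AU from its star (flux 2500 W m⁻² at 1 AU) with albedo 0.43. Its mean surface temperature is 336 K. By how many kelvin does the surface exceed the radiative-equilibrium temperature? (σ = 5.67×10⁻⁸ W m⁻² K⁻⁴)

S = 2500/1.93² = 671.2 W m⁻².
T_eq = [S(1−A)/(4σ)]^(1/4) = [671.2×0.57/(4×5.67×10⁻⁸)]^(1/4) = 202.7 K.
ΔT = T_surf − T_eq = 336 − 202.7.

ΔT ≈ 133.3 K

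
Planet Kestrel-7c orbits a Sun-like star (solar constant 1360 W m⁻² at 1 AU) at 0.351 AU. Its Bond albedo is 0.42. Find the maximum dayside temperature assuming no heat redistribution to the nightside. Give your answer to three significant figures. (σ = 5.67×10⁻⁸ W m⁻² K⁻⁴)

T_ss ≈ 580 K

Flux at 0.351 AU: S = 1360/0.351² = 1.10×10⁴ W m⁻².
With no redistribution each surface element balances locally: S(1−A) = σT⁴.
T = [1.10×10⁴ × 0.58 / 5.67×10⁻⁸]^(1/4) = (1.13×10¹¹)^(1/4) = 580 K.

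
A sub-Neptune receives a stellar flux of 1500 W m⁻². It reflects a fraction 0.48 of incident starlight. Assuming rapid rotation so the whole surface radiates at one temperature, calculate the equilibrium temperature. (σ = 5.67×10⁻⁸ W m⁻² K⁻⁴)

T_eq ≈ 242 K

Energy balance: absorbed = emitted ⇒ πR²·S(1−A) = 4πR²·σT_eq⁴, so T_eq⁴ = S(1−A)/(4σ).
T_eq = [1500 × 0.52 / (4 × 5.67×10⁻⁸)]^(1/4) = (3.44×10⁹)^(1/4) = 242 K.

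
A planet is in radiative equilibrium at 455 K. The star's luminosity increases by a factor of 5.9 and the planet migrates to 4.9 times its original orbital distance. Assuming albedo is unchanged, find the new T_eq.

T_eq ≈ 320 K

T_eq ∝ L^(1/4) · d^(−1/2).
T′ = 455 × 5.9^(1/4) / 4.9^(1/2) = 320 K.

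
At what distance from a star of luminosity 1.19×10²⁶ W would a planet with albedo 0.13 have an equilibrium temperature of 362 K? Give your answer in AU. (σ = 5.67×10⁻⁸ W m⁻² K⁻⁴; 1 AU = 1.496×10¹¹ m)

From T_eq⁴ = L(1−A)/(16πσd²): d = √[L(1−A)/(16πσT_eq⁴)].
d = √[1.19×10²⁶ × 0.87 / (16π × 5.67×10⁻⁸ × (362)⁴)] = 4.60×10¹⁰ m = 0.307 AU.

d ≈ 0.307 AU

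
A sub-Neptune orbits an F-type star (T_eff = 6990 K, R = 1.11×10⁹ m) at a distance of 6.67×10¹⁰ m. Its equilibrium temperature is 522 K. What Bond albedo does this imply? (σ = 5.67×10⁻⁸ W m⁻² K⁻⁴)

A ≈ 0.55

L = 4πR_⋆²σT_⋆⁴ = 4π(1.11×10⁹)² × 5.67×10⁻⁸ × (6990)⁴ = 2.10×10²⁷ W.
S = L/(4πd²) = 3.75×10⁴ W m⁻².
From T_eq⁴ = S(1−A)/(4σ): 1−A = 4σT_eq⁴/S.
1−A = 4 × 5.67×10⁻⁸ × (522)⁴ / 3.75×10⁴ = 0.449.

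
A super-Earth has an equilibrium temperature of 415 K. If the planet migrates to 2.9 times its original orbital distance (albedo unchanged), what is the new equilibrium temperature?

T_eq ≈ 244 K

T_eq ∝ L^(1/4) · d^(−1/2).
T′ = 415 / 2.9^(1/2) = 244 K.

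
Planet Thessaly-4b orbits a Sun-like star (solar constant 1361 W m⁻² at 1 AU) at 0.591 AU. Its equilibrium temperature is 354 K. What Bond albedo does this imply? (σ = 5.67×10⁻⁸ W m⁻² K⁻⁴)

Flux at 0.591 AU: S = 1361/0.591² = 3900 W m⁻².
From T_eq⁴ = S(1−A)/(4σ): 1−A = 4σT_eq⁴/S.
1−A = 4 × 5.67×10⁻⁸ × (354)⁴ / 3900 = 0.914.

A ≈ 0.09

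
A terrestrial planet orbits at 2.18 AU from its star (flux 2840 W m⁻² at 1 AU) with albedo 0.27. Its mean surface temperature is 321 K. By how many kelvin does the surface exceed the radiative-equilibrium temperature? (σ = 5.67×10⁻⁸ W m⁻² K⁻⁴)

ΔT ≈ 111.6 K

S = 2840/2.18² = 597.6 W m⁻².
T_eq = [S(1−A)/(4σ)]^(1/4) = [597.6×0.73/(4×5.67×10⁻⁸)]^(1/4) = 209.4 K.
ΔT = T_surf − T_eq = 321 − 209.4.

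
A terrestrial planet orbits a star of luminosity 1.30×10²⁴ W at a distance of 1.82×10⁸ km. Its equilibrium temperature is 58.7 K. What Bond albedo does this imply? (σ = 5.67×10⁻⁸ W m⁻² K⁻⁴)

d = 1.82×10⁸ km = 1.82×10¹¹ m.
Flux: S = L/(4πd²) = 1.30×10²⁴/(4π×(1.82×10¹¹)²) = 3.12 W m⁻².
From T_eq⁴ = S(1−A)/(4σ): 1−A = 4σT_eq⁴/S.
1−A = 4 × 5.67×10⁻⁸ × (58.7)⁴ / 3.12 = 0.862.

A ≈ 0.14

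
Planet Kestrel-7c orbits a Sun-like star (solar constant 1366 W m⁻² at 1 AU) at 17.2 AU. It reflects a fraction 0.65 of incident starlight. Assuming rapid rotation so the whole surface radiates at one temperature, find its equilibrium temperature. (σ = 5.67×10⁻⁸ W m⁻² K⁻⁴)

Flux at 17.2 AU: S = 1366/17.2² = 4.62 W m⁻².
Energy balance: absorbed = emitted ⇒ πR²·S(1−A) = 4πR²·σT_eq⁴, so T_eq⁴ = S(1−A)/(4σ).
T_eq = [4.62 × 0.35 / (4 × 5.67×10⁻⁸)]^(1/4) = (7.13×10⁶)^(1/4) = 51.7 K.

T_eq ≈ 51.7 K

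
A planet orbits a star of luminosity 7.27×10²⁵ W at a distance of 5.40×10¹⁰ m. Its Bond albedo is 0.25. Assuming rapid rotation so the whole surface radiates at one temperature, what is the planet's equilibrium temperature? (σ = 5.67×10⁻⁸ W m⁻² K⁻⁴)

Flux: S = L/(4πd²) = 7.27×10²⁵/(4π×(5.40×10¹⁰)²) = 1980 W m⁻².
Energy balance: absorbed = emitted ⇒ πR²·S(1−A) = 4πR²·σT_eq⁴, so T_eq⁴ = S(1−A)/(4σ).
T_eq = [1980 × 0.75 / (4 × 5.67×10⁻⁸)]^(1/4) = (6.56×10⁹)^(1/4) = 285 K.

T_eq ≈ 285 K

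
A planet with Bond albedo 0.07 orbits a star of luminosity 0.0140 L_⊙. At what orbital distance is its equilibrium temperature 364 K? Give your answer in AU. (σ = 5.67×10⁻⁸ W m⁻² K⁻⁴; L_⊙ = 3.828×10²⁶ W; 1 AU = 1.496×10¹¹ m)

L = 0.0140 × 3.828×10²⁶ = 5.36×10²⁴ W.
From T_eq⁴ = L(1−A)/(16πσd²): d = √[L(1−A)/(16πσT_eq⁴)].
d = √[5.36×10²⁴ × 0.93 / (16π × 5.67×10⁻⁸ × (364)⁴)] = 9.98×10⁹ m = 0.0667 AU.

d ≈ 0.0667 AU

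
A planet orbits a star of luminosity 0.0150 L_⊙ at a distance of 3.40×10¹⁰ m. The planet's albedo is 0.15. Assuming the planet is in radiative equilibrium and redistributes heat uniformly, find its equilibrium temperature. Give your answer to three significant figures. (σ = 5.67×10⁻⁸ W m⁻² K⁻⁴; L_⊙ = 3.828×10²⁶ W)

T_eq ≈ 196 K

L = 0.0150 × 3.828×10²⁶ = 5.74×10²⁴ W.
Flux: S = L/(4πd²) = 5.74×10²⁴/(4π×(3.40×10¹⁰)²) = 395 W m⁻².
Energy balance: absorbed = emitted ⇒ πR²·S(1−A) = 4πR²·σT_eq⁴, so T_eq⁴ = S(1−A)/(4σ).
T_eq = [395 × 0.85 / (4 × 5.67×10⁻⁸)]^(1/4) = (1.48×10⁹)^(1/4) = 196 K.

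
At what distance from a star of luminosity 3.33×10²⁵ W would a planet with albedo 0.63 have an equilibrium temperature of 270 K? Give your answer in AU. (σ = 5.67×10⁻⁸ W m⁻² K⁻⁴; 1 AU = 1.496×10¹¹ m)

From T_eq⁴ = L(1−A)/(16πσd²): d = √[L(1−A)/(16πσT_eq⁴)].
d = √[3.33×10²⁵ × 0.37 / (16π × 5.67×10⁻⁸ × (270)⁴)] = 2.85×10¹⁰ m = 0.191 AU.

d ≈ 0.191 AU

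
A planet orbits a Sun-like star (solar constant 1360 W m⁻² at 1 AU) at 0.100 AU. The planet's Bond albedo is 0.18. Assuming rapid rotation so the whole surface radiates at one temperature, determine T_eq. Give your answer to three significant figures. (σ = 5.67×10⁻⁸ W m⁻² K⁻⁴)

Flux at 0.100 AU: S = 1360/0.100² = 1.36×10⁵ W m⁻².
Energy balance: absorbed = emitted ⇒ πR²·S(1−A) = 4πR²·σT_eq⁴, so T_eq⁴ = S(1−A)/(4σ).
T_eq = [1.36×10⁵ × 0.82 / (4 × 5.67×10⁻⁸)]^(1/4) = (4.92×10¹¹)^(1/4) = 837 K.

T_eq ≈ 837 K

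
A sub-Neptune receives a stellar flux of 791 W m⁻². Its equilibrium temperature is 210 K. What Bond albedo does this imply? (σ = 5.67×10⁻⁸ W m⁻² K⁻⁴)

From T_eq⁴ = S(1−A)/(4σ): 1−A = 4σT_eq⁴/S.
1−A = 4 × 5.67×10⁻⁸ × (210)⁴ / 791 = 0.558.

A ≈ 0.44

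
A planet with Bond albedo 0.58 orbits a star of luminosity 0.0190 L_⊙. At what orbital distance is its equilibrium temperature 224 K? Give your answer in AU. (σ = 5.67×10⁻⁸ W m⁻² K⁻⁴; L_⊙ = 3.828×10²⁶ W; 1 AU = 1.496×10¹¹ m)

L = 0.0190 × 3.828×10²⁶ = 7.27×10²⁴ W.
From T_eq⁴ = L(1−A)/(16πσd²): d = √[L(1−A)/(16πσT_eq⁴)].
d = √[7.27×10²⁴ × 0.42 / (16π × 5.67×10⁻⁸ × (224)⁴)] = 2.06×10¹⁰ m = 0.138 AU.

d ≈ 0.138 AU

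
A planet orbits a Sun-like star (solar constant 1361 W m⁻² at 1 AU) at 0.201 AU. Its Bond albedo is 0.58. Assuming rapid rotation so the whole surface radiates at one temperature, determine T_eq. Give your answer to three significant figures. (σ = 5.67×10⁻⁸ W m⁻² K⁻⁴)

T_eq ≈ 500 K

Flux at 0.201 AU: S = 1361/0.201² = 3.37×10⁴ W m⁻².
Energy balance: absorbed = emitted ⇒ πR²·S(1−A) = 4πR²·σT_eq⁴, so T_eq⁴ = S(1−A)/(4σ).
T_eq = [3.37×10⁴ × 0.42 / (4 × 5.67×10⁻⁸)]^(1/4) = (6.24×10¹⁰)^(1/4) = 500 K.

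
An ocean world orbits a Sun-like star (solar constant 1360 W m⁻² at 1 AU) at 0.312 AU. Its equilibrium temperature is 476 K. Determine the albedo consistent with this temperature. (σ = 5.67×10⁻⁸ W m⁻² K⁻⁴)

Flux at 0.312 AU: S = 1360/0.312² = 1.40×10⁴ W m⁻².
From T_eq⁴ = S(1−A)/(4σ): 1−A = 4σT_eq⁴/S.
1−A = 4 × 5.67×10⁻⁸ × (476)⁴ / 1.40×10⁴ = 0.833.

A ≈ 0.17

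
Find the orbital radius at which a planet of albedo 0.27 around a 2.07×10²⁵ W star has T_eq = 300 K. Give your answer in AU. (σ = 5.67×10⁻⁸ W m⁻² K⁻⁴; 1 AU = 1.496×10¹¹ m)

d ≈ 0.171 AU

From T_eq⁴ = L(1−A)/(16πσd²): d = √[L(1−A)/(16πσT_eq⁴)].
d = √[2.07×10²⁵ × 0.73 / (16π × 5.67×10⁻⁸ × (300)⁴)] = 2.56×10¹⁰ m = 0.171 AU.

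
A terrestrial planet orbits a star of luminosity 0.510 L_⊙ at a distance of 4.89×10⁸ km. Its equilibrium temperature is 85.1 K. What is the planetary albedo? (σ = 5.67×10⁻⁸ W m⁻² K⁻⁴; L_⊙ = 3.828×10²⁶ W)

d = 4.89×10⁸ km = 4.89×10¹¹ m.
L = 0.510 × 3.828×10²⁶ = 1.95×10²⁶ W.
Flux: S = L/(4πd²) = 1.95×10²⁶/(4π×(4.89×10¹¹)²) = 65.0 W m⁻².
From T_eq⁴ = S(1−A)/(4σ): 1−A = 4σT_eq⁴/S.
1−A = 4 × 5.67×10⁻⁸ × (85.1)⁴ / 65.0 = 0.183.

A ≈ 0.82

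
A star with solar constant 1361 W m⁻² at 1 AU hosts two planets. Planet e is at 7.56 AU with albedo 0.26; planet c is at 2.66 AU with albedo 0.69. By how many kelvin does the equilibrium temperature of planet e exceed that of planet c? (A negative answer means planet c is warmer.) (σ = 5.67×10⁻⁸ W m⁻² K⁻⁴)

ΔT ≈ -33.5 K

T_eq = [S₀(1−A)/(4σd²)]^(1/4), so T ∝ (1−A)^(1/4) / √d.
T₁ = [1361×0.74/(4×5.67×10⁻⁸×7.56²)]^(1/4) = 93.89 K.
T₂ = [1361×0.31/(4×5.67×10⁻⁸×2.66²)]^(1/4) = 127.34 K.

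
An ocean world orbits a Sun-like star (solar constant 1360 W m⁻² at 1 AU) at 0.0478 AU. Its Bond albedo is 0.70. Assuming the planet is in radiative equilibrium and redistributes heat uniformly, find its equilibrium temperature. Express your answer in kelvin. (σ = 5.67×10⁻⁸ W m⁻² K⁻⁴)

Flux at 0.0478 AU: S = 1360/0.0478² = 5.95×10⁵ W m⁻².
Energy balance: absorbed = emitted ⇒ πR²·S(1−A) = 4πR²·σT_eq⁴, so T_eq⁴ = S(1−A)/(4σ).
T_eq = [5.95×10⁵ × 0.30 / (4 × 5.67×10⁻⁸)]^(1/4) = (7.87×10¹¹)^(1/4) = 942 K.

T_eq ≈ 942 K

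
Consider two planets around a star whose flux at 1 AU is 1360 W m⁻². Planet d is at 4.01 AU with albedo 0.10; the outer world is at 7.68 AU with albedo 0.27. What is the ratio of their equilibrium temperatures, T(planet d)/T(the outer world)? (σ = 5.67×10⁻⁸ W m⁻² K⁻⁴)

T_eq = [S₀(1−A)/(4σd²)]^(1/4), so T ∝ (1−A)^(1/4) / √d.
T₁ = [1360×0.90/(4×5.67×10⁻⁸×4.01²)]^(1/4) = 135.35 K.
T₂ = [1360×0.73/(4×5.67×10⁻⁸×7.68²)]^(1/4) = 92.82 K.

T₁/T₂ ≈ 1.458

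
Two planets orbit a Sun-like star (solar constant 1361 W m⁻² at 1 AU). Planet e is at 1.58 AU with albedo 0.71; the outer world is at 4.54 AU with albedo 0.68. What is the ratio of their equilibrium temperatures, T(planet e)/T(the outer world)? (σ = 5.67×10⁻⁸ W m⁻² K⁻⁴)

T_eq = [S₀(1−A)/(4σd²)]^(1/4), so T ∝ (1−A)^(1/4) / √d.
T₁ = [1361×0.29/(4×5.67×10⁻⁸×1.58²)]^(1/4) = 162.49 K.
T₂ = [1361×0.32/(4×5.67×10⁻⁸×4.54²)]^(1/4) = 98.25 K.

T₁/T₂ ≈ 1.654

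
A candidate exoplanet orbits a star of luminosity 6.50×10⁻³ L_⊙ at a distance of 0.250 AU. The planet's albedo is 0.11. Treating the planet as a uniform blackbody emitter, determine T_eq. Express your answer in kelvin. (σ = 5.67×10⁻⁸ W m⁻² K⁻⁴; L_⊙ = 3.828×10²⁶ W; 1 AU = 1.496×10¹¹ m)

d = 0.250 AU = 3.74×10¹⁰ m.
L = 6.50×10⁻³ × 3.828×10²⁶ = 2.49×10²⁴ W.
Flux: S = L/(4πd²) = 2.49×10²⁴/(4π×(3.74×10¹⁰)²) = 142 W m⁻².
Energy balance: absorbed = emitted ⇒ πR²·S(1−A) = 4πR²·σT_eq⁴, so T_eq⁴ = S(1−A)/(4σ).
T_eq = [142 × 0.89 / (4 × 5.67×10⁻⁸)]^(1/4) = (5.55×10⁸)^(1/4) = 154 K.

T_eq ≈ 154 K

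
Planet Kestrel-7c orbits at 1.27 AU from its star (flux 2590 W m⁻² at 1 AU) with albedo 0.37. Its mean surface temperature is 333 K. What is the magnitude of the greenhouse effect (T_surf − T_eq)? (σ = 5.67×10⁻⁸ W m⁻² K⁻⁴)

ΔT ≈ 74.6 K

S = 2590/1.27² = 1606 W m⁻².
T_eq = [S(1−A)/(4σ)]^(1/4) = [1606×0.63/(4×5.67×10⁻⁸)]^(1/4) = 258.4 K.
ΔT = T_surf − T_eq = 333 − 258.4.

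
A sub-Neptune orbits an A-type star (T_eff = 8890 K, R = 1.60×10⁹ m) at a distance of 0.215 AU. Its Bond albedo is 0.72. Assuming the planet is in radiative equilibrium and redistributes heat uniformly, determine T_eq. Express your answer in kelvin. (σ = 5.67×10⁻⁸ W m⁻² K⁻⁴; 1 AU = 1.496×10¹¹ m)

T_eq ≈ 1020 K

d = 0.215 AU = 3.22×10¹⁰ m.
L = 4πR_⋆²σT_⋆⁴ = 4π(1.60×10⁹)² × 5.67×10⁻⁸ × (8890)⁴ = 1.14×10²⁸ W.
S = L/(4πd²) = 8.76×10⁵ W m⁻².
Energy balance: absorbed = emitted ⇒ πR²·S(1−A) = 4πR²·σT_eq⁴, so T_eq⁴ = S(1−A)/(4σ).
T_eq = [8.76×10⁵ × 0.28 / (4 × 5.67×10⁻⁸)]^(1/4) = (1.08×10¹²)^(1/4) = 1020 K.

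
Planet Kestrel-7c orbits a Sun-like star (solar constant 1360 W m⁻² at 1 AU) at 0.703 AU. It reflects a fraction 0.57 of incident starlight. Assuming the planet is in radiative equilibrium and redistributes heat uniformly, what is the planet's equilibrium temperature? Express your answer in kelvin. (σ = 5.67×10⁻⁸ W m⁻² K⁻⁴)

Flux at 0.703 AU: S = 1360/0.703² = 2750 W m⁻².
Energy balance: absorbed = emitted ⇒ πR²·S(1−A) = 4πR²·σT_eq⁴, so T_eq⁴ = S(1−A)/(4σ).
T_eq = [2750 × 0.43 / (4 × 5.67×10⁻⁸)]^(1/4) = (5.22×10⁹)^(1/4) = 269 K.

T_eq ≈ 269 K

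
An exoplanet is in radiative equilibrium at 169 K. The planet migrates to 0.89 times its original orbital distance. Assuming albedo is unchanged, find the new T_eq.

T_eq ≈ 179 K

T_eq ∝ L^(1/4) · d^(−1/2).
T′ = 169 / 0.89^(1/2) = 179 K.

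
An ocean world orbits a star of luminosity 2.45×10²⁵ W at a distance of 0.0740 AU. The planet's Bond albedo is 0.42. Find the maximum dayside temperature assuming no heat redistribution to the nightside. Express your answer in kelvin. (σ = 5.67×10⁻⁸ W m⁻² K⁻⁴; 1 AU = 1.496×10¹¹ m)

d = 0.0740 AU = 1.11×10¹⁰ m.
Flux: S = L/(4πd²) = 2.45×10²⁵/(4π×(1.11×10¹⁰)²) = 1.59×10⁴ W m⁻².
With no redistribution each surface element balances locally: S(1−A) = σT⁴.
T = [1.59×10⁴ × 0.58 / 5.67×10⁻⁸]^(1/4) = (1.63×10¹¹)^(1/4) = 635 K.

T_ss ≈ 635 K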